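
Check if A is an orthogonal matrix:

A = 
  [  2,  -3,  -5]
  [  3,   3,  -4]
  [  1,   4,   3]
No

AᵀA = 
  [ 14,   7, -19]
  [  7,  34,  15]
  [-19,  15,  50]
≠ I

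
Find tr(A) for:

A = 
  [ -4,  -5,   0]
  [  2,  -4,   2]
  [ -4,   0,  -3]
-11

tr(A) = -4 + -4 + -3 = -11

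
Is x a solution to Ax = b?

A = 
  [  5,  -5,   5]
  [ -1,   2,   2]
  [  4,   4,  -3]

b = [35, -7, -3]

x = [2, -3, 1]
No

Ax = [30, -6, -7] ≠ b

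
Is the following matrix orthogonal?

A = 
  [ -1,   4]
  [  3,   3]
No

AᵀA = 
  [ 10,   5]
  [  5,  25]
≠ I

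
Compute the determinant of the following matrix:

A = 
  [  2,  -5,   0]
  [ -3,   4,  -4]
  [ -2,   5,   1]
Cofactor expansion along row 1:
det(A) = (2)·((4)(1) - (-4)(5)) - (-5)·((-3)(1) - (-4)(-2)) + (0)·((-3)(5) - (4)(-2))
  = (2)(24) - (-5)(-11) + (0)(-7)
  = -7

det(A) = -7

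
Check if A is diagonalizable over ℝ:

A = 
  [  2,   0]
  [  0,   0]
Yes

tr(A) = 2, det(A) = 0
Characteristic polynomial: λ² - tr(A)λ + det(A) = λ² - 2λ
λ² - 2λ = λ(λ - 2)
Eigenvalues: 2, 0
λ=0: alg. mult. = 1, geom. mult. = 2 - rank(A - (0)I) = 2 - 1 = 1
λ=2: alg. mult. = 1, geom. mult. = 2 - rank(A - (2)I) = 2 - 1 = 1
Sum of geometric multiplicities equals n, so A has n independent eigenvectors.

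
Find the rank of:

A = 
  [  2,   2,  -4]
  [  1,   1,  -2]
Row reduce:
R2 → R2 - (1/2)·R1
REF = 
  [  2,   2,  -4]
  [  0,   0,   0]
Pivot columns: 1 → 1 pivot.

rank(A) = 1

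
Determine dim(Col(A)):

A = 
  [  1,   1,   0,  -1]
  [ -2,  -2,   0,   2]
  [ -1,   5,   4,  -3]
Row reduce:
R2 → R2 + (2)·R1
R3 → R3 + (1)·R1
Swap R2 ↔ R3
REF = 
  [  1,   1,   0,  -1]
  [  0,   6,   4,  -4]
  [  0,   0,   0,   0]
Pivot columns: 1, 2 → 2 pivots.
dim(Col(A)) = number of pivot columns = 2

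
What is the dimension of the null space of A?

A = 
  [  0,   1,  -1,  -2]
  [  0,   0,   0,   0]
nullity(A) = 3

Row reduce:
(no row operations needed)
REF = 
  [  0,   1,  -1,  -2]
  [  0,   0,   0,   0]
Pivot columns: 2 → 1 pivot.
rank(A) = 1, so nullity(A) = 4 - 1 = 3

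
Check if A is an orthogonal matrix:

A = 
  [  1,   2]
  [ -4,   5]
No

AᵀA = 
  [ 17, -18]
  [-18,  29]
≠ I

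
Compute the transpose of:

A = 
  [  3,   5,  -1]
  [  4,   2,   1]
Aᵀ = 
  [  3,   4]
  [  5,   2]
  [ -1,   1]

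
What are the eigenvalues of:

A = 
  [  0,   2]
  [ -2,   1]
tr(A) = 1, det(A) = 4
Characteristic polynomial: λ² - tr(A)λ + det(A) = λ² - λ + 4
λ² - λ + 4 = 0  ⇒  λ = (1 ± √((-1)² - 4·(4)))/2 = (1 ± √(-15))/2
  = (1 + i√15)/2,  (1 - i√15)/2

λ = (1 + i√15)/2, (1 - i√15)/2  (≈ 0.5 + 1.936i, 0.5 - 1.936i)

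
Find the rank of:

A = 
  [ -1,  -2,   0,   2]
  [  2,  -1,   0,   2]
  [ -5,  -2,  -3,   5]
Row reduce:
R2 → R2 + (2)·R1
R3 → R3 - (5)·R1
R3 → R3 + (8/5)·R2
REF = 
  [  -1,   -2,    0,    2]
  [   0,   -5,    0,    6]
  [   0,    0,   -3, 23/5]
Pivot columns: 1, 2, 3 → 3 pivots.

rank(A) = 3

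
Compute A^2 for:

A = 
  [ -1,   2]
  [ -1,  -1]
A² = A·A:
A²[1,1] = (-1)(-1) + (2)(-1) = -1
A²[1,2] = (-1)(2) + (2)(-1) = -4
A²[2,1] = (-1)(-1) + (-1)(-1) = 2
A²[2,2] = (-1)(2) + (-1)(-1) = -1
A² = 
  [ -1,  -4]
  [  2,  -1]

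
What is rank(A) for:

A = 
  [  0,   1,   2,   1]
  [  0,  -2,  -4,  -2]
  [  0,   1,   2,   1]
Row reduce:
R2 → R2 + (2)·R1
R3 → R3 - (1)·R1
REF = 
  [  0,   1,   2,   1]
  [  0,   0,   0,   0]
  [  0,   0,   0,   0]
Pivot columns: 2 → 1 pivot.

rank(A) = 1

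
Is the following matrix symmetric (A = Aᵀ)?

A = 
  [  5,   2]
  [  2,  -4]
Yes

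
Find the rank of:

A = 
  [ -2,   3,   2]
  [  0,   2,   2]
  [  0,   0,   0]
Row reduce:
(no row operations needed)
REF = 
  [ -2,   3,   2]
  [  0,   2,   2]
  [  0,   0,   0]
Pivot columns: 1, 2 → 2 pivots.

rank(A) = 2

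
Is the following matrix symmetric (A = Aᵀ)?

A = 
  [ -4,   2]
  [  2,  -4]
Yes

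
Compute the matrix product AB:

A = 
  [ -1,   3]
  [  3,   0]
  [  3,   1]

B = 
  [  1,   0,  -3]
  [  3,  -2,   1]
AB = 
  [  8,  -6,   6]
  [  3,   0,  -9]
  [  6,  -2,  -8]

A is 3×2 and B is 2×3, so AB is 3×3. Each entry is (row of A)·(column of B):
AB[1,1] = (-1)(1) + (3)(3) = 8
AB[1,2] = (-1)(0) + (3)(-2) = -6
AB[1,3] = (-1)(-3) + (3)(1) = 6
AB[2,1] = (3)(1) + (0)(3) = 3
AB[2,2] = (3)(0) + (0)(-2) = 0
AB[2,3] = (3)(-3) + (0)(1) = -9
AB[3,1] = (3)(1) + (1)(3) = 6
AB[3,2] = (3)(0) + (1)(-2) = -2
AB[3,3] = (3)(-3) + (1)(1) = -8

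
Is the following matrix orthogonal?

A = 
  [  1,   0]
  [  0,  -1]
Yes

AᵀA = 
  [  1,   0]
  [  0,   1]
= I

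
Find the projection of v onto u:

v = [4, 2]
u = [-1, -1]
proj_u(v) = [3, 3]

v·u = (4)(-1) + (2)(-1) = -6
u·u = (-1)² + (-1)² = 2
proj_u(v) = (v·u / u·u) × u = (-6/2) × u = (-3) × u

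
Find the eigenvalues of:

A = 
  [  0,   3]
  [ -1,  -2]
λ = -1 + i√2, -1 - i√2  (≈ -1 + 1.414i, -1 - 1.414i)

tr(A) = -2, det(A) = 3
Characteristic polynomial: λ² - tr(A)λ + det(A) = λ² + 2λ + 3
λ² + 2λ + 3 = 0  ⇒  λ = (-2 ± √((2)² - 4·(3)))/2 = (-2 ± √(-8))/2
  = -1 + i√2,  -1 - i√2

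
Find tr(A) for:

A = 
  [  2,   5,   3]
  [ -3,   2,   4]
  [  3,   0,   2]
6

tr(A) = 2 + 2 + 2 = 6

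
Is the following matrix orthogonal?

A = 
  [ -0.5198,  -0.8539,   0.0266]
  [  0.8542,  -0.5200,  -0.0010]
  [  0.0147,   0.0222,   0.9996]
Yes

AᵀA = 
  [  1.0001,   0,   0]
  [  0,   1,   0]
  [  0,   0,   0.9999]
≈ I (equal to I up to the 4-dp rounding of the entries)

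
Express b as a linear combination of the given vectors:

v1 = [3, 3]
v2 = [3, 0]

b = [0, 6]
c1 = 2, c2 = -2

b = 2·v1 + -2·v2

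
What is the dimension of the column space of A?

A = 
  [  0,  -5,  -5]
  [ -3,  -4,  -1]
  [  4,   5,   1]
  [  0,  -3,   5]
Row reduce:
Swap R1 ↔ R2
R3 → R3 + (4/3)·R1
R3 → R3 - (1/15)·R2
R4 → R4 - (3/5)·R2
Swap R3 ↔ R4
REF = 
  [ -3,  -4,  -1]
  [  0,  -5,  -5]
  [  0,   0,   8]
  [  0,   0,   0]
Pivot columns: 1, 2, 3 → 3 pivots.
dim(Col(A)) = number of pivot columns = 3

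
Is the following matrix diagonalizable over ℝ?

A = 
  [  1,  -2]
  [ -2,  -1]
Yes

tr(A) = 0, det(A) = -5
Characteristic polynomial: λ² - tr(A)λ + det(A) = λ² - 5
λ² - 5 = 0  ⇒  λ = (0 ± √((0)² - 4·(-5)))/2 = (0 ± √(20))/2
  = √5,  -√5
Eigenvalues: √5, -√5  (≈ 2.236, -2.236)
The two irrational eigenvalues are distinct (simple), so each has alg. mult. = geom. mult. = 1.
Sum of geometric multiplicities equals n, so A has n independent eigenvectors.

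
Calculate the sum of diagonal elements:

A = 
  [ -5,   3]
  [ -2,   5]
0

tr(A) = -5 + 5 = 0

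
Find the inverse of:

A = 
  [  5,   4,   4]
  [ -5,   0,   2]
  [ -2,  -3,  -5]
det(A) = (5)·((0)(-5) - (2)(-3)) - (4)·((-5)(-5) - (2)(-2)) + (4)·((-5)(-3) - (0)(-2))
  = (5)(6) - (4)(29) + (4)(15)
  = -26
det(A) = -26 ≠ 0, so A is invertible.

Cofactors Cᵢⱼ = (-1)ⁱ⁺ʲ·Mᵢⱼ:
C = 
  [  6, -29,  15]
  [  8, -17,   7]
  [  8, -30,  20]

adj(A) = Cᵀ:
adj(A) = 
  [  6,   8,   8]
  [-29, -17, -30]
  [ 15,   7,  20]

A⁻¹ = (-1/26) · adj(A):
A⁻¹ = 
  [ -3/13,  -4/13,  -4/13]
  [ 29/26,  17/26,  15/13]
  [-15/26,  -7/26, -10/13]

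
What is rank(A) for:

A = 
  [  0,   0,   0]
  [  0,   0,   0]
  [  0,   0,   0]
Row reduce:
(no row operations needed)
REF = 
  [  0,   0,   0]
  [  0,   0,   0]
  [  0,   0,   0]
Pivot columns: none → 0 pivots.

rank(A) = 0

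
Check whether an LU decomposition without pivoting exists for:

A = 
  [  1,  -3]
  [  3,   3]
Yes.
A[1,1] = 1 ≠ 0, so Gaussian elimination proceeds without a row swap: multiplier ℓ₂₁ = (3)/(1) = 3, and U[2,2] = 3 - (3)(-3) = 12.
L = 
  [  1,   0]
  [  3,   1]
U = 
  [  1,  -3]
  [  0,  12]
Check row 2 of LU: [(3)(1), (3)(-3) + 12] = [3, 3] = row 2 of A ✓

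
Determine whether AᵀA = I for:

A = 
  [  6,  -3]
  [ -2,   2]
No

AᵀA = 
  [ 40, -22]
  [-22,  13]
≠ I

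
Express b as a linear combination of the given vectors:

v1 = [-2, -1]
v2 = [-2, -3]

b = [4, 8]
c1 = 1, c2 = -3

b = 1·v1 + -3·v2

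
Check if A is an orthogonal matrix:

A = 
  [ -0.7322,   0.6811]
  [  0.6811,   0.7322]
Yes

AᵀA = 
  [  1,   0]
  [  0,   1]
≈ I (equal to I up to the 4-dp rounding of the entries)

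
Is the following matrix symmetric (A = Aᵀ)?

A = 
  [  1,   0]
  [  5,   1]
No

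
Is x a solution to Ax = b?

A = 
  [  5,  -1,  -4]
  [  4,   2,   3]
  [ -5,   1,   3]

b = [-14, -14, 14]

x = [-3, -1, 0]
Yes

Ax = [-14, -14, 14] = b ✓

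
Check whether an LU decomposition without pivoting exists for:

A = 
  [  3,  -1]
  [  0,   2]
Yes.
A[1,1] = 3 ≠ 0, so Gaussian elimination proceeds without a row swap: multiplier ℓ₂₁ = (0)/(3) = 0, and U[2,2] = 2 - (0)(-1) = 2.
L = 
  [  1,   0]
  [  0,   1]
U = 
  [  3,  -1]
  [  0,   2]
Check row 2 of LU: [(0)(3), (0)(-1) + 2] = [0, 2] = row 2 of A ✓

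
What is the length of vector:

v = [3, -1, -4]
5.099

||v||₂ = √((3)² + (-1)² + (-4)²) = √26 = 5.099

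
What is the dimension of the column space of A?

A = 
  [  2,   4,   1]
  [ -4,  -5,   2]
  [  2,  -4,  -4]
Row reduce:
R2 → R2 + (2)·R1
R3 → R3 - (1)·R1
R3 → R3 + (8/3)·R2
REF = 
  [   2,    4,    1]
  [   0,    3,    4]
  [   0,    0, 17/3]
Pivot columns: 1, 2, 3 → 3 pivots.
dim(Col(A)) = number of pivot columns = 3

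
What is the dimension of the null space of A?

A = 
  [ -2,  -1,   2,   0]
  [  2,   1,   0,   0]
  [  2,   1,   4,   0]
nullity(A) = 2

Row reduce:
R2 → R2 + (1)·R1
R3 → R3 + (1)·R1
R3 → R3 - (3)·R2
REF = 
  [ -2,  -1,   2,   0]
  [  0,   0,   2,   0]
  [  0,   0,   0,   0]
Pivot columns: 1, 3 → 2 pivots.
rank(A) = 2, so nullity(A) = 4 - 2 = 2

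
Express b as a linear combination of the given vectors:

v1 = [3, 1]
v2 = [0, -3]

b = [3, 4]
c1 = 1, c2 = -1

b = 1·v1 + -1·v2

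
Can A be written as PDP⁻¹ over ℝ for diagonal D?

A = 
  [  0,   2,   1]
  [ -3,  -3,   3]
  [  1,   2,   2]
No

Characteristic polynomial: det(λI - A) = λ³ + λ² - 7λ - 15
Testing integer divisors of the constant term: p(3) = 0, so (λ - 3) is a factor:
p(λ) = (λ - 3)(λ² + 4λ + 5)
λ² + 4λ + 5 = 0  ⇒  λ = (-4 ± √((4)² - 4·(5)))/2 = (-4 ± √(-4))/2
  = -2 + i,  -2 - i
Eigenvalues: 3, -2 + i, -2 - i  (≈ 3, -2 + 1i, -2 - 1i)
Has complex eigenvalues (not diagonalizable over ℝ).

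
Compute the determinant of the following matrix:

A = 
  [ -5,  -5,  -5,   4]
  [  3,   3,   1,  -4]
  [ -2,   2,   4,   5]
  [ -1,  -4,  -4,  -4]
Cofactor expansion along row 1: det(A) = a₁₁M₁₁ - a₁₂M₁₂ + a₁₃M₁₃ - a₁₄M₁₄

M₁₁ = det[[3, 1, -4]; [2, 4, 5]; [-4, -4, -4]]
  = (3)·((4)(-4) - (5)(-4)) - (1)·((2)(-4) - (5)(-4)) + (-4)·((2)(-4) - (4)(-4))
  = (3)(4) - (1)(12) + (-4)(8)
  = -32
M₁₂ = det[[3, 1, -4]; [-2, 4, 5]; [-1, -4, -4]]
  = (3)·((4)(-4) - (5)(-4)) - (1)·((-2)(-4) - (5)(-1)) + (-4)·((-2)(-4) - (4)(-1))
  = (3)(4) - (1)(13) + (-4)(12)
  = -49
M₁₃ = det[[3, 3, -4]; [-2, 2, 5]; [-1, -4, -4]]
  = (3)·((2)(-4) - (5)(-4)) - (3)·((-2)(-4) - (5)(-1)) + (-4)·((-2)(-4) - (2)(-1))
  = (3)(12) - (3)(13) + (-4)(10)
  = -43
M₁₄ = det[[3, 3, 1]; [-2, 2, 4]; [-1, -4, -4]]
  = (3)·((2)(-4) - (4)(-4)) - (3)·((-2)(-4) - (4)(-1)) + (1)·((-2)(-4) - (2)(-1))
  = (3)(8) - (3)(12) + (1)(10)
  = -2

det(A) = (-5)(-32) - (-5)(-49) + (-5)(-43) - (4)(-2) = 138

det(A) = 138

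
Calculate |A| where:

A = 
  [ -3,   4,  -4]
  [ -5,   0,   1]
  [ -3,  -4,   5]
-4

Cofactor expansion along row 1:
det(A) = (-3)·((0)(5) - (1)(-4)) - (4)·((-5)(5) - (1)(-3)) + (-4)·((-5)(-4) - (0)(-3))
  = (-3)(4) - (4)(-22) + (-4)(20)
  = -4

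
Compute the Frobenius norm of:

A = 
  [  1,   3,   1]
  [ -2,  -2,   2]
||A||_F = 4.796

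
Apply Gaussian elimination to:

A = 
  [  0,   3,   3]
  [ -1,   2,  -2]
Row operations:
Swap R1 ↔ R2

Resulting echelon form:
REF = 
  [ -1,   2,  -2]
  [  0,   3,   3]

Rank = 2 (number of non-zero pivot rows).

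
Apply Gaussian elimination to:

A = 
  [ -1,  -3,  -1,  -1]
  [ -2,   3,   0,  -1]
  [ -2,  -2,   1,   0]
Row operations:
R2 → R2 - (2)·R1
R3 → R3 - (2)·R1
R3 → R3 - (4/9)·R2

Resulting echelon form:
REF = 
  [  -1,   -3,   -1,   -1]
  [   0,    9,    2,    1]
  [   0,    0, 19/9, 14/9]

Rank = 3 (number of non-zero pivot rows).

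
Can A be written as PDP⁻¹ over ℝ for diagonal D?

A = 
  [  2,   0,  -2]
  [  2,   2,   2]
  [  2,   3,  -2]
No

Characteristic polynomial: det(λI - A) = λ³ - 2λ² - 6λ + 24
By the rational root theorem any rational root is an integer dividing 24; none of those is a root, so p(λ) has no rational roots and hence (being an irreducible cubic) no repeated roots.
Discriminant of the cubic: Δ = -8592
Δ < 0 ⇒ one real eigenvalue and a complex-conjugate pair: λ ≈ -2.906, 2.453 + 1.497i, 2.453 - 1.497i
Has complex eigenvalues (not diagonalizable over ℝ).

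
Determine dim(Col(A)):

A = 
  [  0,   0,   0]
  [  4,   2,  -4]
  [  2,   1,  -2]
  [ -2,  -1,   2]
Row reduce:
Swap R1 ↔ R2
R3 → R3 - (1/2)·R1
R4 → R4 + (1/2)·R1
REF = 
  [  4,   2,  -4]
  [  0,   0,   0]
  [  0,   0,   0]
  [  0,   0,   0]
Pivot columns: 1 → 1 pivot.
dim(Col(A)) = number of pivot columns = 1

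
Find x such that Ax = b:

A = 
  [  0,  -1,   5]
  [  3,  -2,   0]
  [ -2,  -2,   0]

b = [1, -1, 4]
x = [-1, -1, 0]

Row reduce the augmented matrix [A|b]:
Swap R1 ↔ R2
R3 → R3 + (2/3)·R1
R3 → R3 - (10/3)·R2
REF = 
  [    3,    -2,     0,    -1]
  [    0,    -1,     5,     1]
  [    0,     0, -50/3,     0]

Back-substitution:
x₃ = 0 / (-50/3) = 0
x₂ = (1 - (5)(0)) / (-1) = -1
x₁ = (-1 - (-2)(-1) - (0)(0)) / 3 = -1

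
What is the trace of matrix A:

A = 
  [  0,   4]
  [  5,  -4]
-4

tr(A) = 0 + -4 = -4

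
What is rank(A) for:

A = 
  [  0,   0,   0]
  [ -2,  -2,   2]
rank(A) = 1

Row reduce:
Swap R1 ↔ R2
REF = 
  [ -2,  -2,   2]
  [  0,   0,   0]
Pivot columns: 1 → 1 pivot.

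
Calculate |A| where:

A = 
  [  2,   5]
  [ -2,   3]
16

For a 2×2 matrix, det = ad - bc = (2)(3) - (5)(-2) = 16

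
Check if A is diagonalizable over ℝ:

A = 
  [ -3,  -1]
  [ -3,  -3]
Yes

tr(A) = -6, det(A) = 6
Characteristic polynomial: λ² - tr(A)λ + det(A) = λ² + 6λ + 6
λ² + 6λ + 6 = 0  ⇒  λ = (-6 ± √((6)² - 4·(6)))/2 = (-6 ± √(12))/2
  = -3 + √3,  -3 - √3
Eigenvalues: -3 + √3, -3 - √3  (≈ -1.268, -4.732)
The two irrational eigenvalues are distinct (simple), so each has alg. mult. = geom. mult. = 1.
Sum of geometric multiplicities equals n, so A has n independent eigenvectors.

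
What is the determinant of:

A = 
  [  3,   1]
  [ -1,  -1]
For a 2×2 matrix, det = ad - bc = (3)(-1) - (1)(-1) = -2

det(A) = -2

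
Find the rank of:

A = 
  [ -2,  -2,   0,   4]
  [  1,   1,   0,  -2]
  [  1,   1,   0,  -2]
Row reduce:
R2 → R2 + (1/2)·R1
R3 → R3 + (1/2)·R1
REF = 
  [ -2,  -2,   0,   4]
  [  0,   0,   0,   0]
  [  0,   0,   0,   0]
Pivot columns: 1 → 1 pivot.

rank(A) = 1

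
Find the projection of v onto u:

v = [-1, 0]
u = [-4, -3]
proj_u(v) = [-16/25, -12/25]

v·u = (-1)(-4) + (0)(-3) = 4
u·u = (-4)² + (-3)² = 25
proj_u(v) = (v·u / u·u) × u = (4/25) × u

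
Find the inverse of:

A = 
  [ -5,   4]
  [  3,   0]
det(A) = (-5)(0) - (4)(3) = -12
For a 2×2 matrix, A⁻¹ = (1/det(A)) · [[d, -b], [-c, a]]
    = (-1/12) · [[0, -4], [-3, -5]]

A⁻¹ = 
  [   0,  1/3]
  [ 1/4, 5/12]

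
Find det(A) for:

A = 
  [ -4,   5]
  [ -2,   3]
For a 2×2 matrix, det = ad - bc = (-4)(3) - (5)(-2) = -2

det(A) = -2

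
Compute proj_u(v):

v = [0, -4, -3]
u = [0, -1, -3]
proj_u(v) = [0, -13/10, -39/10]

v·u = (0)(0) + (-4)(-1) + (-3)(-3) = 13
u·u = (0)² + (-1)² + (-3)² = 10
proj_u(v) = (v·u / u·u) × u = (13/10) × u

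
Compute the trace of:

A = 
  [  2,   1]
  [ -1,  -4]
-2

tr(A) = 2 + -4 = -2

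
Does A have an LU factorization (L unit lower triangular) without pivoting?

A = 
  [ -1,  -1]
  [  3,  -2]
Yes.
A[1,1] = -1 ≠ 0, so Gaussian elimination proceeds without a row swap: multiplier ℓ₂₁ = (3)/(-1) = -3, and U[2,2] = -2 - (-3)(-1) = -5.
L = 
  [  1,   0]
  [ -3,   1]
U = 
  [ -1,  -1]
  [  0,  -5]
Check row 2 of LU: [(-3)(-1), (-3)(-1) + (-5)] = [3, -2] = row 2 of A ✓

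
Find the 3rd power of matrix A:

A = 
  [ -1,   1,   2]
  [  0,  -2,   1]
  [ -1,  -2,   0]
A² = A·A:
A²[1,1] = (-1)(-1) + (1)(0) + (2)(-1) = -1
A²[1,2] = (-1)(1) + (1)(-2) + (2)(-2) = -7
A²[1,3] = (-1)(2) + (1)(1) + (2)(0) = -1
A²[2,1] = (0)(-1) + (-2)(0) + (1)(-1) = -1
A²[2,2] = (0)(1) + (-2)(-2) + (1)(-2) = 2
A²[2,3] = (0)(2) + (-2)(1) + (1)(0) = -2
A²[3,1] = (-1)(-1) + (-2)(0) + (0)(-1) = 1
A²[3,2] = (-1)(1) + (-2)(-2) + (0)(-2) = 3
A²[3,3] = (-1)(2) + (-2)(1) + (0)(0) = -4
A² = 
  [ -1,  -7,  -1]
  [ -1,   2,  -2]
  [  1,   3,  -4]

A^3 = A^2·A:
A^3[1,1] = (-1)(-1) + (-7)(0) + (-1)(-1) = 2
A^3[1,2] = (-1)(1) + (-7)(-2) + (-1)(-2) = 15
A^3[1,3] = (-1)(2) + (-7)(1) + (-1)(0) = -9
A^3[2,1] = (-1)(-1) + (2)(0) + (-2)(-1) = 3
A^3[2,2] = (-1)(1) + (2)(-2) + (-2)(-2) = -1
A^3[2,3] = (-1)(2) + (2)(1) + (-2)(0) = 0
A^3[3,1] = (1)(-1) + (3)(0) + (-4)(-1) = 3
A^3[3,2] = (1)(1) + (3)(-2) + (-4)(-2) = 3
A^3[3,3] = (1)(2) + (3)(1) + (-4)(0) = 5
A^3 = 
  [  2,  15,  -9]
  [  3,  -1,   0]
  [  3,   3,   5]

Therefore
A^3 = 
  [  2,  15,  -9]
  [  3,  -1,   0]
  [  3,   3,   5]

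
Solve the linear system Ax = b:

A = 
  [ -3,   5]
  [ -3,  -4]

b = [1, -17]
x = [3, 2]

Row reduce the augmented matrix [A|b]:
R2 → R2 - (1)·R1
REF = 
  [ -3,   5,   1]
  [  0,  -9, -18]

Back-substitution:
x₂ = (-18) / (-9) = 2
x₁ = (1 - (5)(2)) / (-3) = 3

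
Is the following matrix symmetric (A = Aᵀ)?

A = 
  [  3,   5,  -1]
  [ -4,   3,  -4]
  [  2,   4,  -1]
No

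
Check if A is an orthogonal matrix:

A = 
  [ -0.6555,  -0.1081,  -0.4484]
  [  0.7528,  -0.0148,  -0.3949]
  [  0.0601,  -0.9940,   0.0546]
No

AᵀA = 
  [  1,   0,  -0.0001]
  [  0,   0.9999,   0]
  [ -0.0001,   0,   0.3600]
≠ I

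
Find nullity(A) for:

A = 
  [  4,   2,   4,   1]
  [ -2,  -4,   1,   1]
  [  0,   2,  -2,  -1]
nullity(A) = 2

Row reduce:
R2 → R2 + (1/2)·R1
R3 → R3 + (2/3)·R2
REF = 
  [  4,   2,   4,   1]
  [  0,  -3,   3, 3/2]
  [  0,   0,   0,   0]
Pivot columns: 1, 2 → 2 pivots.
rank(A) = 2, so nullity(A) = 4 - 2 = 2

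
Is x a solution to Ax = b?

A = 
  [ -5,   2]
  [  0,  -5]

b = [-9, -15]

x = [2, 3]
No

Ax = [-4, -15] ≠ b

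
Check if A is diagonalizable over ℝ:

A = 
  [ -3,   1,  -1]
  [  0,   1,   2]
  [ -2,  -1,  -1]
No

Characteristic polynomial: det(λI - A) = λ³ + 3λ² - λ + 9
By the rational root theorem any rational root is an integer dividing 9; none of those is a root, so p(λ) has no rational roots and hence (being an irreducible cubic) no repeated roots.
Discriminant of the cubic: Δ = -3632
Δ < 0 ⇒ one real eigenvalue and a complex-conjugate pair: λ ≈ -3.862, 0.4311 + 1.464i, 0.4311 - 1.464i
Has complex eigenvalues (not diagonalizable over ℝ).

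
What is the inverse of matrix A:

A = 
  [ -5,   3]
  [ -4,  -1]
det(A) = (-5)(-1) - (3)(-4) = 17
For a 2×2 matrix, A⁻¹ = (1/det(A)) · [[d, -b], [-c, a]]
    = (1/17) · [[-1, -3], [4, -5]]

A⁻¹ = 
  [-1/17, -3/17]
  [ 4/17, -5/17]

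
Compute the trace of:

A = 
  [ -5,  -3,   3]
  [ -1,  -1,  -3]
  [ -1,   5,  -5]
-11

tr(A) = -5 + -1 + -5 = -11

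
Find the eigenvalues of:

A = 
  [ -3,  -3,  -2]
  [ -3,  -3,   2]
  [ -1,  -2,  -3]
λ = -1, -2, -6

Characteristic polynomial: det(λI - A) = λ³ + 9λ² + 20λ + 12
Testing integer divisors of the constant term: p(-1) = 0, so (λ + 1) is a factor:
p(λ) = (λ + 1)(λ² + 8λ + 12)
λ² + 8λ + 12 = (λ + 6)(λ + 2)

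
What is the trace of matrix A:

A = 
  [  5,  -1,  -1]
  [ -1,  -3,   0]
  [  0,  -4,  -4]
-2

tr(A) = 5 + -3 + -4 = -2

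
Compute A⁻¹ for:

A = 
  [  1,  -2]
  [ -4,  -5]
det(A) = (1)(-5) - (-2)(-4) = -13
For a 2×2 matrix, A⁻¹ = (1/det(A)) · [[d, -b], [-c, a]]
    = (-1/13) · [[-5, 2], [4, 1]]

A⁻¹ = 
  [ 5/13, -2/13]
  [-4/13, -1/13]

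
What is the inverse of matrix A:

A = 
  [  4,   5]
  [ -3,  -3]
det(A) = (4)(-3) - (5)(-3) = 3
For a 2×2 matrix, A⁻¹ = (1/det(A)) · [[d, -b], [-c, a]]
    = (1/3) · [[-3, -5], [3, 4]]

A⁻¹ = 
  [  -1, -5/3]
  [   1,  4/3]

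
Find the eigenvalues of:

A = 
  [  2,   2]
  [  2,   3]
tr(A) = 5, det(A) = 2
Characteristic polynomial: λ² - tr(A)λ + det(A) = λ² - 5λ + 2
λ² - 5λ + 2 = 0  ⇒  λ = (5 ± √((-5)² - 4·(2)))/2 = (5 ± √(17))/2
  = (5 + √17)/2,  (5 - √17)/2

λ = (5 + √17)/2, (5 - √17)/2  (≈ 4.562, 0.4384)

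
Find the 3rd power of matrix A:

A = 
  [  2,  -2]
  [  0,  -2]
A^3 = 
  [  8,  -8]
  [  0,  -8]

A² = A·A:
A²[1,1] = (2)(2) + (-2)(0) = 4
A²[1,2] = (2)(-2) + (-2)(-2) = 0
A²[2,1] = (0)(2) + (-2)(0) = 0
A²[2,2] = (0)(-2) + (-2)(-2) = 4
A² = 
  [  4,   0]
  [  0,   4]

A^3 = A^2·A:
A^3[1,1] = (4)(2) + (0)(0) = 8
A^3[1,2] = (4)(-2) + (0)(-2) = -8
A^3[2,1] = (0)(2) + (4)(0) = 0
A^3[2,2] = (0)(-2) + (4)(-2) = -8
A^3 = 
  [  8,  -8]
  [  0,  -8]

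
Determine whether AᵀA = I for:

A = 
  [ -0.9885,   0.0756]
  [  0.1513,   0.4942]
No

AᵀA = 
  [  1,   0]
  [  0,   0.2499]
≠ I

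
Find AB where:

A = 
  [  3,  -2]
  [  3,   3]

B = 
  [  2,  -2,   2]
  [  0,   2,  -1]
AB = 
  [  6, -10,   8]
  [  6,   0,   3]

A is 2×2 and B is 2×3, so AB is 2×3. Each entry is (row of A)·(column of B):
AB[1,1] = (3)(2) + (-2)(0) = 6
AB[1,2] = (3)(-2) + (-2)(2) = -10
AB[1,3] = (3)(2) + (-2)(-1) = 8
AB[2,1] = (3)(2) + (3)(0) = 6
AB[2,2] = (3)(-2) + (3)(2) = 0
AB[2,3] = (3)(2) + (3)(-1) = 3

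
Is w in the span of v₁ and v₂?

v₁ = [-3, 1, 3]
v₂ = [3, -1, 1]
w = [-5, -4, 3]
No

Form the augmented matrix and row-reduce:
[v₁|v₂|w] = 
  [ -3,   3,  -5]
  [  1,  -1,  -4]
  [  3,   1,   3]
R2 → R2 + (1/3)·R1
R3 → R3 + (1)·R1
Swap R2 ↔ R3
REF = 
  [   -3,     3,    -5]
  [    0,     4,    -2]
  [    0,     0, -17/3]

Row 3 reads [0 0 | -17/3], i.e. 0 = -17/3, so the system is inconsistent and w ∉ span{v₁, v₂}.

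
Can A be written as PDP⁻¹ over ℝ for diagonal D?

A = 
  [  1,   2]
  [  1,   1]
Yes

tr(A) = 2, det(A) = -1
Characteristic polynomial: λ² - tr(A)λ + det(A) = λ² - 2λ - 1
λ² - 2λ - 1 = 0  ⇒  λ = (2 ± √((-2)² - 4·(-1)))/2 = (2 ± √(8))/2
  = 1 + √2,  1 - √2
Eigenvalues: 1 + √2, 1 - √2  (≈ 2.414, -0.4142)
The two irrational eigenvalues are distinct (simple), so each has alg. mult. = geom. mult. = 1.
Sum of geometric multiplicities equals n, so A has n independent eigenvectors.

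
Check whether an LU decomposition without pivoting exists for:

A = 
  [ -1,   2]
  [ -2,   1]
Yes.
A[1,1] = -1 ≠ 0, so Gaussian elimination proceeds without a row swap: multiplier ℓ₂₁ = (-2)/(-1) = 2, and U[2,2] = 1 - (2)(2) = -3.
L = 
  [  1,   0]
  [  2,   1]
U = 
  [ -1,   2]
  [  0,  -3]
Check row 2 of LU: [(2)(-1), (2)(2) + (-3)] = [-2, 1] = row 2 of A ✓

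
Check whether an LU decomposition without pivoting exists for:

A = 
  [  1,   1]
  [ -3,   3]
Yes.
A[1,1] = 1 ≠ 0, so Gaussian elimination proceeds without a row swap: multiplier ℓ₂₁ = (-3)/(1) = -3, and U[2,2] = 3 - (-3)(1) = 6.
L = 
  [  1,   0]
  [ -3,   1]
U = 
  [  1,   1]
  [  0,   6]
Check row 2 of LU: [(-3)(1), (-3)(1) + 6] = [-3, 3] = row 2 of A ✓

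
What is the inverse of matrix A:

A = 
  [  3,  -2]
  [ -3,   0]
det(A) = (3)(0) - (-2)(-3) = -6
For a 2×2 matrix, A⁻¹ = (1/det(A)) · [[d, -b], [-c, a]]
    = (-1/6) · [[0, 2], [3, 3]]

A⁻¹ = 
  [   0, -1/3]
  [-1/2, -1/2]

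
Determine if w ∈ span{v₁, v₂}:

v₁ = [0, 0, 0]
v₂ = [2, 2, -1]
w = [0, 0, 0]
Yes

Form the augmented matrix and row-reduce:
[v₁|v₂|w] = 
  [  0,   2,   0]
  [  0,   2,   0]
  [  0,  -1,   0]
R2 → R2 - (1)·R1
R3 → R3 + (1/2)·R1
REF = 
  [  0,   2,   0]
  [  0,   0,   0]
  [  0,   0,   0]

No row of the form [0 0 | nonzero], so the system is consistent. Back-substitution gives c₁ = 0, c₂ = 0: w = (0)·v₁ + (0)·v₂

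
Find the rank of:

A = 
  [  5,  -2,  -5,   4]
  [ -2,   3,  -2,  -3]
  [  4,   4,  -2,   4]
rank(A) = 3

Row reduce:
R2 → R2 + (2/5)·R1
R3 → R3 - (4/5)·R1
R3 → R3 - (28/11)·R2
REF = 
  [     5,     -2,     -5,      4]
  [     0,   11/5,     -4,   -7/5]
  [     0,      0, 134/11,  48/11]
Pivot columns: 1, 2, 3 → 3 pivots.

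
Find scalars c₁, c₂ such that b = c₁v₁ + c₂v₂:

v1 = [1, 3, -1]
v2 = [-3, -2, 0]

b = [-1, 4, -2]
c1 = 2, c2 = 1

b = 2·v1 + 1·v2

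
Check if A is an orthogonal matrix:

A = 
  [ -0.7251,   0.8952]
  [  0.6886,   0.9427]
No

AᵀA = 
  [  0.9999,   0]
  [  0,   1.6901]
≠ I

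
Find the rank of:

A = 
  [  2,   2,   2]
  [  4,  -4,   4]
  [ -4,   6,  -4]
rank(A) = 2

Row reduce:
R2 → R2 - (2)·R1
R3 → R3 + (2)·R1
R3 → R3 + (5/4)·R2
REF = 
  [  2,   2,   2]
  [  0,  -8,   0]
  [  0,   0,   0]
Pivot columns: 1, 2 → 2 pivots.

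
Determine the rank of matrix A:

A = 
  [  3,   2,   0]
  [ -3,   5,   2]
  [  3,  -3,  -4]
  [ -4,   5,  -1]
Row reduce:
R2 → R2 + (1)·R1
R3 → R3 - (1)·R1
R4 → R4 + (4/3)·R1
R3 → R3 + (5/7)·R2
R4 → R4 - (23/21)·R2
R4 → R4 - (67/54)·R3
REF = 
  [    3,     2,     0]
  [    0,     7,     2]
  [    0,     0, -18/7]
  [    0,     0,     0]
Pivot columns: 1, 2, 3 → 3 pivots.

rank(A) = 3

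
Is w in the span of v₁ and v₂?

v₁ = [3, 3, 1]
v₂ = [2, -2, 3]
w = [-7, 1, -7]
Yes

Form the augmented matrix and row-reduce:
[v₁|v₂|w] = 
  [  3,   2,  -7]
  [  3,  -2,   1]
  [  1,   3,  -7]
R2 → R2 - (1)·R1
R3 → R3 - (1/3)·R1
R3 → R3 + (7/12)·R2
REF = 
  [  3,   2,  -7]
  [  0,  -4,   8]
  [  0,   0,   0]

No row of the form [0 0 | nonzero], so the system is consistent. Back-substitution gives c₁ = -1, c₂ = -2: w = (-1)·v₁ + (-2)·v₂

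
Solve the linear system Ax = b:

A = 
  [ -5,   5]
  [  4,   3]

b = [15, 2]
x = [-1, 2]

Row reduce the augmented matrix [A|b]:
R2 → R2 + (4/5)·R1
REF = 
  [ -5,   5,  15]
  [  0,   7,  14]

Back-substitution:
x₂ = 14 / 7 = 2
x₁ = (15 - (5)(2)) / (-5) = -1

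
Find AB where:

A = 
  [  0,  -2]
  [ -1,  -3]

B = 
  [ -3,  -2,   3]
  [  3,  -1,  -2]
AB = 
  [ -6,   2,   4]
  [ -6,   5,   3]

A is 2×2 and B is 2×3, so AB is 2×3. Each entry is (row of A)·(column of B):
AB[1,1] = (0)(-3) + (-2)(3) = -6
AB[1,2] = (0)(-2) + (-2)(-1) = 2
AB[1,3] = (0)(3) + (-2)(-2) = 4
AB[2,1] = (-1)(-3) + (-3)(3) = -6
AB[2,2] = (-1)(-2) + (-3)(-1) = 5
AB[2,3] = (-1)(3) + (-3)(-2) = 3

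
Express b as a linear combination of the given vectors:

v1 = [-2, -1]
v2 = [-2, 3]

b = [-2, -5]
c1 = 2, c2 = -1

b = 2·v1 + -1·v2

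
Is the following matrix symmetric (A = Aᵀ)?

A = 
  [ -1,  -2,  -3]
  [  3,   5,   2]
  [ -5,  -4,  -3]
No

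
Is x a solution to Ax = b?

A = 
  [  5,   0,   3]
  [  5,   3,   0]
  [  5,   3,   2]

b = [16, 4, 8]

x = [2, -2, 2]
Yes

Ax = [16, 4, 8] = b ✓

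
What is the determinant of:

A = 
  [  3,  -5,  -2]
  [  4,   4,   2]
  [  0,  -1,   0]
Cofactor expansion along row 1:
det(A) = (3)·((4)(0) - (2)(-1)) - (-5)·((4)(0) - (2)(0)) + (-2)·((4)(-1) - (4)(0))
  = (3)(2) - (-5)(0) + (-2)(-4)
  = 14

det(A) = 14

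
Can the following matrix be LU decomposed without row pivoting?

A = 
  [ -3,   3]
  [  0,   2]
Yes.
A[1,1] = -3 ≠ 0, so Gaussian elimination proceeds without a row swap: multiplier ℓ₂₁ = (0)/(-3) = 0, and U[2,2] = 2 - (0)(3) = 2.
L = 
  [  1,   0]
  [  0,   1]
U = 
  [ -3,   3]
  [  0,   2]
Check row 2 of LU: [(0)(-3), (0)(3) + 2] = [0, 2] = row 2 of A ✓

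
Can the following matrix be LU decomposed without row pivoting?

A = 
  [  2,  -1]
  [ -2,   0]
Yes.
A[1,1] = 2 ≠ 0, so Gaussian elimination proceeds without a row swap: multiplier ℓ₂₁ = (-2)/(2) = -1, and U[2,2] = 0 - (-1)(-1) = -1.
L = 
  [  1,   0]
  [ -1,   1]
U = 
  [  2,  -1]
  [  0,  -1]
Check row 2 of LU: [(-1)(2), (-1)(-1) + (-1)] = [-2, 0] = row 2 of A ✓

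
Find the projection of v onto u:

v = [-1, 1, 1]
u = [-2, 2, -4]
proj_u(v) = [0, 0, 0]

v·u = (-1)(-2) + (1)(2) + (1)(-4) = 0
u·u = (-2)² + (2)² + (-4)² = 24
proj_u(v) = (v·u / u·u) × u = (0/24) × u = (0) × u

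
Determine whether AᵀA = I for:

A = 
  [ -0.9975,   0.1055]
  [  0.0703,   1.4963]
No

AᵀA = 
  [  0.9999,   0]
  [  0,   2.2500]
≠ I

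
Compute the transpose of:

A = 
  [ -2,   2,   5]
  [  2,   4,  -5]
Aᵀ = 
  [ -2,   2]
  [  2,   4]
  [  5,  -5]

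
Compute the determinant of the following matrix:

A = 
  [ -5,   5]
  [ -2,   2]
For a 2×2 matrix, det = ad - bc = (-5)(2) - (5)(-2) = 0

det(A) = 0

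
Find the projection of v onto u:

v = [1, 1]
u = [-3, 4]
v·u = (1)(-3) + (1)(4) = 1
u·u = (-3)² + (4)² = 25
proj_u(v) = (v·u / u·u) × u = (1/25) × u

proj_u(v) = [-3/25, 4/25]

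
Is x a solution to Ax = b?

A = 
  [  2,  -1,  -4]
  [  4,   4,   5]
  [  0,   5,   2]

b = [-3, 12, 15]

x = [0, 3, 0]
Yes

Ax = [-3, 12, 15] = b ✓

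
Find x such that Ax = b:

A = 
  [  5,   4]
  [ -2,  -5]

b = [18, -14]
x = [2, 2]

Row reduce the augmented matrix [A|b]:
R2 → R2 + (2/5)·R1
REF = 
  [    5,     4,    18]
  [    0, -17/5, -34/5]

Back-substitution:
x₂ = (-34/5) / (-17/5) = 2
x₁ = (18 - (4)(2)) / 5 = 2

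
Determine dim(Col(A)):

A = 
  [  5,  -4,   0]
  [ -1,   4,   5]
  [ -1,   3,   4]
dim(Col(A)) = 3

Row reduce:
R2 → R2 + (1/5)·R1
R3 → R3 + (1/5)·R1
R3 → R3 - (11/16)·R2
REF = 
  [   5,   -4,    0]
  [   0, 16/5,    5]
  [   0,    0, 9/16]
Pivot columns: 1, 2, 3 → 3 pivots.
dim(Col(A)) = number of pivot columns = 3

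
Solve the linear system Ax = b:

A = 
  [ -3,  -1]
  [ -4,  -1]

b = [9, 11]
x = [-2, -3]

Row reduce the augmented matrix [A|b]:
R2 → R2 - (4/3)·R1
REF = 
  [ -3,  -1,   9]
  [  0, 1/3,  -1]

Back-substitution:
x₂ = (-1) / (1/3) = -3
x₁ = (9 - (-1)(-3)) / (-3) = -2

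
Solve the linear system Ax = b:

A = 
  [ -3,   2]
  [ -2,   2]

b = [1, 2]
x = [1, 2]

Row reduce the augmented matrix [A|b]:
R2 → R2 - (2/3)·R1
REF = 
  [ -3,   2,   1]
  [  0, 2/3, 4/3]

Back-substitution:
x₂ = (4/3) / (2/3) = 2
x₁ = (1 - (2)(2)) / (-3) = 1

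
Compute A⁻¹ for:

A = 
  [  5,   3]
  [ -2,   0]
det(A) = (5)(0) - (3)(-2) = 6
For a 2×2 matrix, A⁻¹ = (1/det(A)) · [[d, -b], [-c, a]]
    = (1/6) · [[0, -3], [2, 5]]

A⁻¹ = 
  [   0, -1/2]
  [ 1/3,  5/6]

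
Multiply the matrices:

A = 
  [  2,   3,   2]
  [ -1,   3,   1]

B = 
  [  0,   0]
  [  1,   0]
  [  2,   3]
A is 2×3 and B is 3×2, so AB is 2×2. Each entry is (row of A)·(column of B):
AB[1,1] = (2)(0) + (3)(1) + (2)(2) = 7
AB[1,2] = (2)(0) + (3)(0) + (2)(3) = 6
AB[2,1] = (-1)(0) + (3)(1) + (1)(2) = 5
AB[2,2] = (-1)(0) + (3)(0) + (1)(3) = 3

AB = 
  [  7,   6]
  [  5,   3]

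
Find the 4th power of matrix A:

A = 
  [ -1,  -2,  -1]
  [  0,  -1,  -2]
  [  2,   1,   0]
A² = A·A:
A²[1,1] = (-1)(-1) + (-2)(0) + (-1)(2) = -1
A²[1,2] = (-1)(-2) + (-2)(-1) + (-1)(1) = 3
A²[1,3] = (-1)(-1) + (-2)(-2) + (-1)(0) = 5
A²[2,1] = (0)(-1) + (-1)(0) + (-2)(2) = -4
A²[2,2] = (0)(-2) + (-1)(-1) + (-2)(1) = -1
A²[2,3] = (0)(-1) + (-1)(-2) + (-2)(0) = 2
A²[3,1] = (2)(-1) + (1)(0) + (0)(2) = -2
A²[3,2] = (2)(-2) + (1)(-1) + (0)(1) = -5
A²[3,3] = (2)(-1) + (1)(-2) + (0)(0) = -4
A² = 
  [ -1,   3,   5]
  [ -4,  -1,   2]
  [ -2,  -5,  -4]

A^3 = A^2·A:
A^3[1,1] = (-1)(-1) + (3)(0) + (5)(2) = 11
A^3[1,2] = (-1)(-2) + (3)(-1) + (5)(1) = 4
A^3[1,3] = (-1)(-1) + (3)(-2) + (5)(0) = -5
A^3[2,1] = (-4)(-1) + (-1)(0) + (2)(2) = 8
A^3[2,2] = (-4)(-2) + (-1)(-1) + (2)(1) = 11
A^3[2,3] = (-4)(-1) + (-1)(-2) + (2)(0) = 6
A^3[3,1] = (-2)(-1) + (-5)(0) + (-4)(2) = -6
A^3[3,2] = (-2)(-2) + (-5)(-1) + (-4)(1) = 5
A^3[3,3] = (-2)(-1) + (-5)(-2) + (-4)(0) = 12
A^3 = 
  [ 11,   4,  -5]
  [  8,  11,   6]
  [ -6,   5,  12]

A^4 = A^3·A:
A^4[1,1] = (11)(-1) + (4)(0) + (-5)(2) = -21
A^4[1,2] = (11)(-2) + (4)(-1) + (-5)(1) = -31
A^4[1,3] = (11)(-1) + (4)(-2) + (-5)(0) = -19
A^4[2,1] = (8)(-1) + (11)(0) + (6)(2) = 4
A^4[2,2] = (8)(-2) + (11)(-1) + (6)(1) = -21
A^4[2,3] = (8)(-1) + (11)(-2) + (6)(0) = -30
A^4[3,1] = (-6)(-1) + (5)(0) + (12)(2) = 30
A^4[3,2] = (-6)(-2) + (5)(-1) + (12)(1) = 19
A^4[3,3] = (-6)(-1) + (5)(-2) + (12)(0) = -4
A^4 = 
  [-21, -31, -19]
  [  4, -21, -30]
  [ 30,  19,  -4]

Therefore
A^4 = 
  [-21, -31, -19]
  [  4, -21, -30]
  [ 30,  19,  -4]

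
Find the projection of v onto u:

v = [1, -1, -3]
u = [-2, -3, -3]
v·u = (1)(-2) + (-1)(-3) + (-3)(-3) = 10
u·u = (-2)² + (-3)² + (-3)² = 22
proj_u(v) = (v·u / u·u) × u = (10/22) × u = (5/11) × u

proj_u(v) = [-10/11, -15/11, -15/11]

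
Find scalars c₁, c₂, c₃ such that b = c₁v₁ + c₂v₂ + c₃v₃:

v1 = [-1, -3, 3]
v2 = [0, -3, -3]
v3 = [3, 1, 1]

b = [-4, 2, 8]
c1 = 1, c2 = -2, c3 = -1

b = 1·v1 + -2·v2 + -1·v3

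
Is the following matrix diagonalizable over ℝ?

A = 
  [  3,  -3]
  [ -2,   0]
Yes

tr(A) = 3, det(A) = -6
Characteristic polynomial: λ² - tr(A)λ + det(A) = λ² - 3λ - 6
λ² - 3λ - 6 = 0  ⇒  λ = (3 ± √((-3)² - 4·(-6)))/2 = (3 ± √(33))/2
  = (3 + √33)/2,  (3 - √33)/2
Eigenvalues: (3 + √33)/2, (3 - √33)/2  (≈ 4.372, -1.372)
The two irrational eigenvalues are distinct (simple), so each has alg. mult. = geom. mult. = 1.
Sum of geometric multiplicities equals n, so A has n independent eigenvectors.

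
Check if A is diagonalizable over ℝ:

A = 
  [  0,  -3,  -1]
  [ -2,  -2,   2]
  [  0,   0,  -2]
Yes

Characteristic polynomial: det(λI - A) = λ³ + 4λ² - 2λ - 12
Testing integer divisors of the constant term: p(-2) = 0, so (λ + 2) is a factor:
p(λ) = (λ + 2)(λ² + 2λ - 6)
λ² + 2λ - 6 = 0  ⇒  λ = (-2 ± √((2)² - 4·(-6)))/2 = (-2 ± √(28))/2
  = -1 + √7,  -1 - √7
Eigenvalues: -2, -1 + √7, -1 - √7  (≈ -2, 1.646, -3.646)
The two irrational eigenvalues are distinct (simple), so each has alg. mult. = geom. mult. = 1.
λ=-2: alg. mult. = 1, geom. mult. = 3 - rank(A - (-2)I) = 3 - 2 = 1
Sum of geometric multiplicities equals n, so A has n independent eigenvectors.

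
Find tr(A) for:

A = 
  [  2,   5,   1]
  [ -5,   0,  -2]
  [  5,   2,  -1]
1

tr(A) = 2 + 0 + -1 = 1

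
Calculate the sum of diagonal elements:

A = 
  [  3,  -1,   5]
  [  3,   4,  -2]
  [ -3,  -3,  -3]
4

tr(A) = 3 + 4 + -3 = 4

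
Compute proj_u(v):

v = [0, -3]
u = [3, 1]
v·u = (0)(3) + (-3)(1) = -3
u·u = (3)² + (1)² = 10
proj_u(v) = (v·u / u·u) × u = (-3/10) × u

proj_u(v) = [-9/10, -3/10]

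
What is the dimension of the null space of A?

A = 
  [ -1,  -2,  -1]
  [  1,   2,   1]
nullity(A) = 2

Row reduce:
R2 → R2 + (1)·R1
REF = 
  [ -1,  -2,  -1]
  [  0,   0,   0]
Pivot columns: 1 → 1 pivot.
rank(A) = 1, so nullity(A) = 3 - 1 = 2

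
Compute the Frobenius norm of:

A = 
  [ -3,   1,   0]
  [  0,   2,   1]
||A||_F = 3.873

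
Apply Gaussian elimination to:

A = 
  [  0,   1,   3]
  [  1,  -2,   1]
Row operations:
Swap R1 ↔ R2

Resulting echelon form:
REF = 
  [  1,  -2,   1]
  [  0,   1,   3]

Rank = 2 (number of non-zero pivot rows).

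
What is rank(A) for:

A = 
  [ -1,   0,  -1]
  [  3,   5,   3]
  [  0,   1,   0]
rank(A) = 2

Row reduce:
R2 → R2 + (3)·R1
R3 → R3 - (1/5)·R2
REF = 
  [ -1,   0,  -1]
  [  0,   5,   0]
  [  0,   0,   0]
Pivot columns: 1, 2 → 2 pivots.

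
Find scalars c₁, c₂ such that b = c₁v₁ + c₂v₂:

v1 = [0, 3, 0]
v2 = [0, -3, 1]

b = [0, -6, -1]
c1 = -3, c2 = -1

b = -3·v1 + -1·v2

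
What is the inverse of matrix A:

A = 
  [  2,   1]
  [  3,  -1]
det(A) = (2)(-1) - (1)(3) = -5
For a 2×2 matrix, A⁻¹ = (1/det(A)) · [[d, -b], [-c, a]]
    = (-1/5) · [[-1, -1], [-3, 2]]

A⁻¹ = 
  [ 1/5,  1/5]
  [ 3/5, -2/5]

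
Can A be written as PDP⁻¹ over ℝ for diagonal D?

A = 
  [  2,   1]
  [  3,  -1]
Yes

tr(A) = 1, det(A) = -5
Characteristic polynomial: λ² - tr(A)λ + det(A) = λ² - λ - 5
λ² - λ - 5 = 0  ⇒  λ = (1 ± √((-1)² - 4·(-5)))/2 = (1 ± √(21))/2
  = (1 + √21)/2,  (1 - √21)/2
Eigenvalues: (1 + √21)/2, (1 - √21)/2  (≈ 2.791, -1.791)
The two irrational eigenvalues are distinct (simple), so each has alg. mult. = geom. mult. = 1.
Sum of geometric multiplicities equals n, so A has n independent eigenvectors.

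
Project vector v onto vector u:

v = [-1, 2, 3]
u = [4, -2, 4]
proj_u(v) = [4/9, -2/9, 4/9]

v·u = (-1)(4) + (2)(-2) + (3)(4) = 4
u·u = (4)² + (-2)² + (4)² = 36
proj_u(v) = (v·u / u·u) × u = (4/36) × u = (1/9) × u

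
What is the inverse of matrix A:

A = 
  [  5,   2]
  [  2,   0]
det(A) = (5)(0) - (2)(2) = -4
For a 2×2 matrix, A⁻¹ = (1/det(A)) · [[d, -b], [-c, a]]
    = (-1/4) · [[0, -2], [-2, 5]]

A⁻¹ = 
  [   0,  1/2]
  [ 1/2, -5/4]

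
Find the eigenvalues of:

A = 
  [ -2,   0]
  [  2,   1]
λ = 1, -2

tr(A) = -1, det(A) = -2
Characteristic polynomial: λ² - tr(A)λ + det(A) = λ² + λ - 2
λ² + λ - 2 = (λ + 2)(λ - 1)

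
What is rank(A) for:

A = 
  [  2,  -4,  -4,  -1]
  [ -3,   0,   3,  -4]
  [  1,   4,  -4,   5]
Row reduce:
R2 → R2 + (3/2)·R1
R3 → R3 - (1/2)·R1
R3 → R3 + (1)·R2
REF = 
  [    2,    -4,    -4,    -1]
  [    0,    -6,    -3, -11/2]
  [    0,     0,    -5,     0]
Pivot columns: 1, 2, 3 → 3 pivots.

rank(A) = 3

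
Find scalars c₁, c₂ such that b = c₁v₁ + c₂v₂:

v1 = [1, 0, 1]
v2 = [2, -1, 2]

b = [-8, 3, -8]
c1 = -2, c2 = -3

b = -2·v1 + -3·v2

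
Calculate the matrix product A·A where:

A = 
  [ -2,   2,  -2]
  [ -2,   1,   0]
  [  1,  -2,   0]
A² = A·A:
A²[1,1] = (-2)(-2) + (2)(-2) + (-2)(1) = -2
A²[1,2] = (-2)(2) + (2)(1) + (-2)(-2) = 2
A²[1,3] = (-2)(-2) + (2)(0) + (-2)(0) = 4
A²[2,1] = (-2)(-2) + (1)(-2) + (0)(1) = 2
A²[2,2] = (-2)(2) + (1)(1) + (0)(-2) = -3
A²[2,3] = (-2)(-2) + (1)(0) + (0)(0) = 4
A²[3,1] = (1)(-2) + (-2)(-2) + (0)(1) = 2
A²[3,2] = (1)(2) + (-2)(1) + (0)(-2) = 0
A²[3,3] = (1)(-2) + (-2)(0) + (0)(0) = -2
A² = 
  [ -2,   2,   4]
  [  2,  -3,   4]
  [  2,   0,  -2]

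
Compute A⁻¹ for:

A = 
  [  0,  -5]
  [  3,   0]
det(A) = (0)(0) - (-5)(3) = 15
For a 2×2 matrix, A⁻¹ = (1/det(A)) · [[d, -b], [-c, a]]
    = (1/15) · [[0, 5], [-3, 0]]

A⁻¹ = 
  [   0,  1/3]
  [-1/5,    0]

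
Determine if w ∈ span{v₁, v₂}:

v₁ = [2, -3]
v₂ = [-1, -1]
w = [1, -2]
Yes

Form the augmented matrix and row-reduce:
[v₁|v₂|w] = 
  [  2,  -1,   1]
  [ -3,  -1,  -2]
R2 → R2 + (3/2)·R1
REF = 
  [   2,   -1,    1]
  [   0, -5/2, -1/2]

No row of the form [0 0 | nonzero], so the system is consistent. Back-substitution gives c₁ = 3/5, c₂ = 1/5: w = (3/5)·v₁ + (1/5)·v₂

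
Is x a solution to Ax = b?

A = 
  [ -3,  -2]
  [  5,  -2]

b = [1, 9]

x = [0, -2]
No

Ax = [4, 4] ≠ b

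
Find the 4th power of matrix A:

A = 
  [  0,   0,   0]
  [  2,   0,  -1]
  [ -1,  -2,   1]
A² = A·A:
A²[1,1] = (0)(0) + (0)(2) + (0)(-1) = 0
A²[1,2] = (0)(0) + (0)(0) + (0)(-2) = 0
A²[1,3] = (0)(0) + (0)(-1) + (0)(1) = 0
A²[2,1] = (2)(0) + (0)(2) + (-1)(-1) = 1
A²[2,2] = (2)(0) + (0)(0) + (-1)(-2) = 2
A²[2,3] = (2)(0) + (0)(-1) + (-1)(1) = -1
A²[3,1] = (-1)(0) + (-2)(2) + (1)(-1) = -5
A²[3,2] = (-1)(0) + (-2)(0) + (1)(-2) = -2
A²[3,3] = (-1)(0) + (-2)(-1) + (1)(1) = 3
A² = 
  [  0,   0,   0]
  [  1,   2,  -1]
  [ -5,  -2,   3]

A^3 = A^2·A:
A^3[1,1] = (0)(0) + (0)(2) + (0)(-1) = 0
A^3[1,2] = (0)(0) + (0)(0) + (0)(-2) = 0
A^3[1,3] = (0)(0) + (0)(-1) + (0)(1) = 0
A^3[2,1] = (1)(0) + (2)(2) + (-1)(-1) = 5
A^3[2,2] = (1)(0) + (2)(0) + (-1)(-2) = 2
A^3[2,3] = (1)(0) + (2)(-1) + (-1)(1) = -3
A^3[3,1] = (-5)(0) + (-2)(2) + (3)(-1) = -7
A^3[3,2] = (-5)(0) + (-2)(0) + (3)(-2) = -6
A^3[3,3] = (-5)(0) + (-2)(-1) + (3)(1) = 5
A^3 = 
  [  0,   0,   0]
  [  5,   2,  -3]
  [ -7,  -6,   5]

A^4 = A^3·A:
A^4[1,1] = (0)(0) + (0)(2) + (0)(-1) = 0
A^4[1,2] = (0)(0) + (0)(0) + (0)(-2) = 0
A^4[1,3] = (0)(0) + (0)(-1) + (0)(1) = 0
A^4[2,1] = (5)(0) + (2)(2) + (-3)(-1) = 7
A^4[2,2] = (5)(0) + (2)(0) + (-3)(-2) = 6
A^4[2,3] = (5)(0) + (2)(-1) + (-3)(1) = -5
A^4[3,1] = (-7)(0) + (-6)(2) + (5)(-1) = -17
A^4[3,2] = (-7)(0) + (-6)(0) + (5)(-2) = -10
A^4[3,3] = (-7)(0) + (-6)(-1) + (5)(1) = 11
A^4 = 
  [  0,   0,   0]
  [  7,   6,  -5]
  [-17, -10,  11]

Therefore
A^4 = 
  [  0,   0,   0]
  [  7,   6,  -5]
  [-17, -10,  11]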